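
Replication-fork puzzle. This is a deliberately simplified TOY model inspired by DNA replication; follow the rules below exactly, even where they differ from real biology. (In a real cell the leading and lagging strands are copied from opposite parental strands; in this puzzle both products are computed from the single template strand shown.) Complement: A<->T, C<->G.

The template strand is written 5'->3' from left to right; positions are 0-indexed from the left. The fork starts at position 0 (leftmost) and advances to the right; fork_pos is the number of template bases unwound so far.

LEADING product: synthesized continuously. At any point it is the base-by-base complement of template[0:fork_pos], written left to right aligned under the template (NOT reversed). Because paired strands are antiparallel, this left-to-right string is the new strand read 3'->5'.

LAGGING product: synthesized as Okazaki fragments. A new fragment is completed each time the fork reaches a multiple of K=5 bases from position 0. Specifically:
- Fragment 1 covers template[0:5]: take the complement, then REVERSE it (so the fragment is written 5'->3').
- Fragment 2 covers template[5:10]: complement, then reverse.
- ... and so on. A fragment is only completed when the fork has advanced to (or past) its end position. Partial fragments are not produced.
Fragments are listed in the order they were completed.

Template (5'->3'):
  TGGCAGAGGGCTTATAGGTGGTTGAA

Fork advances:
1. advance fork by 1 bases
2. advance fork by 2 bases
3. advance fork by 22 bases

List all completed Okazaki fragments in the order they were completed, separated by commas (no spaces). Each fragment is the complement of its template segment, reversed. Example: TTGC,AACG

Answer: TGCCA,CCCTC,ATAAG,CACCT,TCAAC

Derivation:
Step 1: advance 1 -> fork_pos = 0 + 1 = 1. Next multiple of 5 is 5 (not reached); still 0 fragment(s).
Step 2: advance 2 -> fork_pos = 1 + 2 = 3. Next multiple of 5 is 5 (not reached); still 0 fragment(s).
Step 3: advance 22 -> fork_pos = 3 + 22 = 25. Reached multiple(s) of 5: 5, 10, 15, 20, 25 -> fragments 1-5 completed (5 total).
Final fork_pos = 25, so 5 fragment(s) are complete. Build each: template segment -> complement -> reverse.
Fragment 1: template[0:5] = TGGCA -> complement ACCGT -> reversed TGCCA
Fragment 2: template[5:10] = GAGGG -> complement CTCCC -> reversed CCCTC
Fragment 3: template[10:15] = CTTAT -> complement GAATA -> reversed ATAAG
Fragment 4: template[15:20] = AGGTG -> complement TCCAC -> reversed CACCT
Fragment 5: template[20:25] = GTTGA -> complement CAACT -> reversed TCAAC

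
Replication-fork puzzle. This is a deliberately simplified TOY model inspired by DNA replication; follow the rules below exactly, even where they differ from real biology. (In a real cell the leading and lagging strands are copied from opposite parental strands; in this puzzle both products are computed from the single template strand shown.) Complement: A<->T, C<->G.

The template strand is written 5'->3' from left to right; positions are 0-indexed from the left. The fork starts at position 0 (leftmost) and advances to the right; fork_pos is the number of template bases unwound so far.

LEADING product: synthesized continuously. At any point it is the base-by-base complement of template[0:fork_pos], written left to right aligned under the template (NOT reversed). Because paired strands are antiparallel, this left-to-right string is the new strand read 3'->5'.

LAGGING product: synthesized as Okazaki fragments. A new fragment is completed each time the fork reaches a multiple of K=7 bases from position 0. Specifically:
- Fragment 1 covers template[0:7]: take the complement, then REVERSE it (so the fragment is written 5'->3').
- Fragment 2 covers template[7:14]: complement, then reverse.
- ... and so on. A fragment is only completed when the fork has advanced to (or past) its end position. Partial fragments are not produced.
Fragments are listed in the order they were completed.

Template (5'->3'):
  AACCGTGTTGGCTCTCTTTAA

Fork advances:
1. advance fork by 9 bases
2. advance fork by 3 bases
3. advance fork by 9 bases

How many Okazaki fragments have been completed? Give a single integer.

Answer: 3

Derivation:
Step 1: advance 9 -> fork_pos = 0 + 9 = 9. Reached multiple(s) of 7: 7 -> fragment 1 completed (1 total).
Step 2: advance 3 -> fork_pos = 9 + 3 = 12. Next multiple of 7 is 14 (not reached); still 1 fragment(s).
Step 3: advance 9 -> fork_pos = 12 + 9 = 21. Reached multiple(s) of 7: 14, 21 -> fragments 2-3 completed (3 total).
Check: final fork_pos = 21; the multiples of 7 that are <= 21 are 7..21 -> 21 // 7 = 3 completed fragment(s).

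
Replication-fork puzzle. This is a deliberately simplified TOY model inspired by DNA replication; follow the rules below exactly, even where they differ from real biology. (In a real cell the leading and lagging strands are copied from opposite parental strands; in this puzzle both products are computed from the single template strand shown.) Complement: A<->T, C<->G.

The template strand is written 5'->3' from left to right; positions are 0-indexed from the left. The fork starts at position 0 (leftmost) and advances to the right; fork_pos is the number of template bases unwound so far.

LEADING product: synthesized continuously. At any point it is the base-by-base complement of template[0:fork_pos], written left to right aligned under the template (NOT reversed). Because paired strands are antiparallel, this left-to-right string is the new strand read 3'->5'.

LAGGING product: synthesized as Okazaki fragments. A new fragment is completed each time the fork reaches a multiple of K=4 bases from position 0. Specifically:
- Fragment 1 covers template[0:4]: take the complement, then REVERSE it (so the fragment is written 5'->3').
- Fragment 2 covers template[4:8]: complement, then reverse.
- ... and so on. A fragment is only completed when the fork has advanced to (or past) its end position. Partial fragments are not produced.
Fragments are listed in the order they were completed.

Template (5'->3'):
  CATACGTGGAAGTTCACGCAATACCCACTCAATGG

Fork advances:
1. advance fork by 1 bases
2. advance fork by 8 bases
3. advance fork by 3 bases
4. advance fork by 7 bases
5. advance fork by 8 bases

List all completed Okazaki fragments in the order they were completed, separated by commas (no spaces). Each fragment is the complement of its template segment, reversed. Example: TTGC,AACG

Step 1: advance 1 -> fork_pos = 0 + 1 = 1. Next multiple of 4 is 4 (not reached); still 0 fragment(s).
Step 2: advance 8 -> fork_pos = 1 + 8 = 9. Reached multiple(s) of 4: 4, 8 -> fragments 1-2 completed (2 total).
Step 3: advance 3 -> fork_pos = 9 + 3 = 12. Reached multiple(s) of 4: 12 -> fragment 3 completed (3 total).
Step 4: advance 7 -> fork_pos = 12 + 7 = 19. Reached multiple(s) of 4: 16 -> fragment 4 completed (4 total).
Step 5: advance 8 -> fork_pos = 19 + 8 = 27. Reached multiple(s) of 4: 20, 24 -> fragments 5-6 completed (6 total).
Final fork_pos = 27, so 6 fragment(s) are complete. Build each: template segment -> complement -> reverse.
Fragment 1: template[0:4] = CATA -> complement GTAT -> reversed TATG
Fragment 2: template[4:8] = CGTG -> complement GCAC -> reversed CACG
Fragment 3: template[8:12] = GAAG -> complement CTTC -> reversed CTTC
Fragment 4: template[12:16] = TTCA -> complement AAGT -> reversed TGAA
Fragment 5: template[16:20] = CGCA -> complement GCGT -> reversed TGCG
Fragment 6: template[20:24] = ATAC -> complement TATG -> reversed GTAT

Answer: TATG,CACG,CTTC,TGAA,TGCG,GTAT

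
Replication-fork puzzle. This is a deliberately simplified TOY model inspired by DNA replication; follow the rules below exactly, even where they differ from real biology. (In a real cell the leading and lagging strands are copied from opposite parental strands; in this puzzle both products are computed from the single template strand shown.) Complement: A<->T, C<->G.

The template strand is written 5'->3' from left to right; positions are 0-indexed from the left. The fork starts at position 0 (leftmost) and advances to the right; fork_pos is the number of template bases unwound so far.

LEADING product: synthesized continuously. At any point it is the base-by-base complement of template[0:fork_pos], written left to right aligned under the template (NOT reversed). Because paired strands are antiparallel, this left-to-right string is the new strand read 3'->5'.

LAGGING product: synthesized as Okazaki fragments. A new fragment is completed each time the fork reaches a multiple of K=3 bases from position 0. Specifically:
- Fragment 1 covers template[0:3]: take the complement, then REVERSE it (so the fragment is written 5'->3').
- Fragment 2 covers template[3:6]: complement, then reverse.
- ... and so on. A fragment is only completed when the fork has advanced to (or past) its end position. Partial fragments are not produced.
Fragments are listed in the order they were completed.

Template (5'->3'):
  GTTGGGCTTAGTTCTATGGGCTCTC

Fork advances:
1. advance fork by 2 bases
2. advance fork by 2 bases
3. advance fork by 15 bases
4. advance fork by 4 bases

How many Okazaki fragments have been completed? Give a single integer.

Step 1: advance 2 -> fork_pos = 0 + 2 = 2. Next multiple of 3 is 3 (not reached); still 0 fragment(s).
Step 2: advance 2 -> fork_pos = 2 + 2 = 4. Reached multiple(s) of 3: 3 -> fragment 1 completed (1 total).
Step 3: advance 15 -> fork_pos = 4 + 15 = 19. Reached multiple(s) of 3: 6, 9, 12, 15, 18 -> fragments 2-6 completed (6 total).
Step 4: advance 4 -> fork_pos = 19 + 4 = 23. Reached multiple(s) of 3: 21 -> fragment 7 completed (7 total).
Check: final fork_pos = 23; the multiples of 3 that are <= 23 are 3..21 -> 23 // 3 = 7 completed fragment(s).

Answer: 7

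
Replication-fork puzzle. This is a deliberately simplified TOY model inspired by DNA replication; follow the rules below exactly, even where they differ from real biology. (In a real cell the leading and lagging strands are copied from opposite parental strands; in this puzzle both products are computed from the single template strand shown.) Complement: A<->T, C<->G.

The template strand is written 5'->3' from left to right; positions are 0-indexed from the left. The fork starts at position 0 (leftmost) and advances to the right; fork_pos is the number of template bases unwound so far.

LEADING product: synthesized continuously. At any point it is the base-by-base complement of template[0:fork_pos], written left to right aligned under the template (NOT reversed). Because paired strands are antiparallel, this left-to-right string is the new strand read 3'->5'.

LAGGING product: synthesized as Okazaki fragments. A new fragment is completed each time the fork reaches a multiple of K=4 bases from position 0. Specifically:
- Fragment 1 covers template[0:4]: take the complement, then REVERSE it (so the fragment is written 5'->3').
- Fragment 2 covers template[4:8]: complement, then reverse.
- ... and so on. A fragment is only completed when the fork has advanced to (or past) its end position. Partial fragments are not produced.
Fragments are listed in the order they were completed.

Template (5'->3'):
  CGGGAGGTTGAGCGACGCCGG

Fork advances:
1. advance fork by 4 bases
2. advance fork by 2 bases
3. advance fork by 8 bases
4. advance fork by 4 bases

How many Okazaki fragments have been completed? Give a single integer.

Step 1: advance 4 -> fork_pos = 0 + 4 = 4. Reached multiple(s) of 4: 4 -> fragment 1 completed (1 total).
Step 2: advance 2 -> fork_pos = 4 + 2 = 6. Next multiple of 4 is 8 (not reached); still 1 fragment(s).
Step 3: advance 8 -> fork_pos = 6 + 8 = 14. Reached multiple(s) of 4: 8, 12 -> fragments 2-3 completed (3 total).
Step 4: advance 4 -> fork_pos = 14 + 4 = 18. Reached multiple(s) of 4: 16 -> fragment 4 completed (4 total).
Check: final fork_pos = 18; the multiples of 4 that are <= 18 are 4..16 -> 18 // 4 = 4 completed fragment(s).

Answer: 4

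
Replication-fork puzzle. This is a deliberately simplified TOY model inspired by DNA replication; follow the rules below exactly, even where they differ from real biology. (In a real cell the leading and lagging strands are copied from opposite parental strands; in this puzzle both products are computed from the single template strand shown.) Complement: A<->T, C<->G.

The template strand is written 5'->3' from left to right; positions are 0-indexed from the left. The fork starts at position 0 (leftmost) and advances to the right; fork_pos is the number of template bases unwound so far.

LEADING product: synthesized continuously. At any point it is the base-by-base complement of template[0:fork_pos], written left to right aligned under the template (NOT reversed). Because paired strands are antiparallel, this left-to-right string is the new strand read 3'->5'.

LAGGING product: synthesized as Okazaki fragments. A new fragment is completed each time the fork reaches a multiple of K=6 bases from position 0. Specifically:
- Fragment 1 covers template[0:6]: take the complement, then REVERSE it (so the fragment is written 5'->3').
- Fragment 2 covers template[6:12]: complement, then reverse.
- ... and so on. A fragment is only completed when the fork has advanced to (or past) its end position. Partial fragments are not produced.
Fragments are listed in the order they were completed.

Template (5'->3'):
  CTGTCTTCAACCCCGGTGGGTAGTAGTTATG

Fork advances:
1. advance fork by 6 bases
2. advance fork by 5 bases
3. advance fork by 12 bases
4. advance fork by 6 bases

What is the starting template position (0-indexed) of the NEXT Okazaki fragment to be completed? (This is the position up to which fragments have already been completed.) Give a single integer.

Answer: 24

Derivation:
Step 1: advance 6 -> fork_pos = 0 + 6 = 6. Reached multiple(s) of 6: 6 -> fragment 1 completed (1 total).
Step 2: advance 5 -> fork_pos = 6 + 5 = 11. Next multiple of 6 is 12 (not reached); still 1 fragment(s).
Step 3: advance 12 -> fork_pos = 11 + 12 = 23. Reached multiple(s) of 6: 12, 18 -> fragments 2-3 completed (3 total).
Step 4: advance 6 -> fork_pos = 23 + 6 = 29. Reached multiple(s) of 6: 24 -> fragment 4 completed (4 total).
4 fragment(s) completed, covering template[0:24] (4 x 6 = 24). The next fragment, fragment 5, covers template[24:30], so it starts at position 24.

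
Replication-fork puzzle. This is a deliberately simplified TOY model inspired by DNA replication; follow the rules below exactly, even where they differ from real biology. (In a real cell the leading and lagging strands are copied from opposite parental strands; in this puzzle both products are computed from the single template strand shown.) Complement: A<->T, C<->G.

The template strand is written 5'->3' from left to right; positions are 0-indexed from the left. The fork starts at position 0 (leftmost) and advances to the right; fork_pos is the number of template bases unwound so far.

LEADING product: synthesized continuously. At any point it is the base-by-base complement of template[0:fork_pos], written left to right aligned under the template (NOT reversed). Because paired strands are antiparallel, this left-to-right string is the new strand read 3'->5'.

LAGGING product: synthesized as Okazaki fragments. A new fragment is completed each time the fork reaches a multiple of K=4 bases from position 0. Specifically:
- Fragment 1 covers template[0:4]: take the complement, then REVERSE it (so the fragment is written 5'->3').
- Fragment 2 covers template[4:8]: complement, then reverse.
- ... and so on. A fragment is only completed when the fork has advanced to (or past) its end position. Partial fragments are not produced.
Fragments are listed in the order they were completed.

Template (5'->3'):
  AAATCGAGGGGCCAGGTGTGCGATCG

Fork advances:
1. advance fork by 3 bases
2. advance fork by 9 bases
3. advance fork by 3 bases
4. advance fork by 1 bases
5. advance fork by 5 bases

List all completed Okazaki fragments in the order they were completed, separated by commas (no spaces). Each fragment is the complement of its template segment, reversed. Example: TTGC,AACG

Step 1: advance 3 -> fork_pos = 0 + 3 = 3. Next multiple of 4 is 4 (not reached); still 0 fragment(s).
Step 2: advance 9 -> fork_pos = 3 + 9 = 12. Reached multiple(s) of 4: 4, 8, 12 -> fragments 1-3 completed (3 total).
Step 3: advance 3 -> fork_pos = 12 + 3 = 15. Next multiple of 4 is 16 (not reached); still 3 fragment(s).
Step 4: advance 1 -> fork_pos = 15 + 1 = 16. Reached multiple(s) of 4: 16 -> fragment 4 completed (4 total).
Step 5: advance 5 -> fork_pos = 16 + 5 = 21. Reached multiple(s) of 4: 20 -> fragment 5 completed (5 total).
Final fork_pos = 21, so 5 fragment(s) are complete. Build each: template segment -> complement -> reverse.
Fragment 1: template[0:4] = AAAT -> complement TTTA -> reversed ATTT
Fragment 2: template[4:8] = CGAG -> complement GCTC -> reversed CTCG
Fragment 3: template[8:12] = GGGC -> complement CCCG -> reversed GCCC
Fragment 4: template[12:16] = CAGG -> complement GTCC -> reversed CCTG
Fragment 5: template[16:20] = TGTG -> complement ACAC -> reversed CACA

Answer: ATTT,CTCG,GCCC,CCTG,CACA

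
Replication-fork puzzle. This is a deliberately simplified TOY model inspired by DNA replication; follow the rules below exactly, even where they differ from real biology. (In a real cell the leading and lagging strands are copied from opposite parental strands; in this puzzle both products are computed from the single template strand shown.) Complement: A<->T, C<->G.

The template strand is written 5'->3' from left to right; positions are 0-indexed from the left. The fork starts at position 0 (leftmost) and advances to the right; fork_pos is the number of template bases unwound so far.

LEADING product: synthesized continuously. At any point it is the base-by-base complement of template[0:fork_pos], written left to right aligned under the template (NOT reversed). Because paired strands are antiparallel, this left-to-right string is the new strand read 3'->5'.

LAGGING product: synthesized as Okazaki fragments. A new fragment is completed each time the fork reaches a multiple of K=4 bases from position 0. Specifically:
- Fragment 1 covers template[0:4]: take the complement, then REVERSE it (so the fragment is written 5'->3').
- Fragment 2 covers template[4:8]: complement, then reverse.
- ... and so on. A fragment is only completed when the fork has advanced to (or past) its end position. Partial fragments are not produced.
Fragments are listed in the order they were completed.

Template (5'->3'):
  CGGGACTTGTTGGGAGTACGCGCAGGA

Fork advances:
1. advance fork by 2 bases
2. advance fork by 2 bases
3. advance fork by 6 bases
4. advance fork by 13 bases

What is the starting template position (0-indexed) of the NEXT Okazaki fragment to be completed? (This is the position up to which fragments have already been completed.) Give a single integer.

Answer: 20

Derivation:
Step 1: advance 2 -> fork_pos = 0 + 2 = 2. Next multiple of 4 is 4 (not reached); still 0 fragment(s).
Step 2: advance 2 -> fork_pos = 2 + 2 = 4. Reached multiple(s) of 4: 4 -> fragment 1 completed (1 total).
Step 3: advance 6 -> fork_pos = 4 + 6 = 10. Reached multiple(s) of 4: 8 -> fragment 2 completed (2 total).
Step 4: advance 13 -> fork_pos = 10 + 13 = 23. Reached multiple(s) of 4: 12, 16, 20 -> fragments 3-5 completed (5 total).
5 fragment(s) completed, covering template[0:20] (5 x 4 = 20). The next fragment, fragment 6, covers template[20:24], so it starts at position 20.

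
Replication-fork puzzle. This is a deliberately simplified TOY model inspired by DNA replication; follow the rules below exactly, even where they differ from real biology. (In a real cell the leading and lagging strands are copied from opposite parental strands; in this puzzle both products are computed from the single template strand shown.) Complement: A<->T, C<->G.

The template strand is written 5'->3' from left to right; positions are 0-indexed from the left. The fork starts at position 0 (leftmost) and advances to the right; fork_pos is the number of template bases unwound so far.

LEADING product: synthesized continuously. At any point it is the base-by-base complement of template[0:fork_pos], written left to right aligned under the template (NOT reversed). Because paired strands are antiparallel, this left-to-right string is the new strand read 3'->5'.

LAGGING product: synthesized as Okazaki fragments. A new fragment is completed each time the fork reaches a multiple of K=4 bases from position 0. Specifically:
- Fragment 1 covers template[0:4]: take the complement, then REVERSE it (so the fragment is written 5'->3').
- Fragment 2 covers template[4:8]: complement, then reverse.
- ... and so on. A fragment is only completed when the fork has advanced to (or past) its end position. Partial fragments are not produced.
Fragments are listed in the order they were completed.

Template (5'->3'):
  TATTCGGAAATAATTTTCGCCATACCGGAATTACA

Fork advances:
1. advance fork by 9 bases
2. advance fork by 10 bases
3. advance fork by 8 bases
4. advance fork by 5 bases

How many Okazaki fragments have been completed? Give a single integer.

Step 1: advance 9 -> fork_pos = 0 + 9 = 9. Reached multiple(s) of 4: 4, 8 -> fragments 1-2 completed (2 total).
Step 2: advance 10 -> fork_pos = 9 + 10 = 19. Reached multiple(s) of 4: 12, 16 -> fragments 3-4 completed (4 total).
Step 3: advance 8 -> fork_pos = 19 + 8 = 27. Reached multiple(s) of 4: 20, 24 -> fragments 5-6 completed (6 total).
Step 4: advance 5 -> fork_pos = 27 + 5 = 32. Reached multiple(s) of 4: 28, 32 -> fragments 7-8 completed (8 total).
Check: final fork_pos = 32; the multiples of 4 that are <= 32 are 4..32 -> 32 // 4 = 8 completed fragment(s).

Answer: 8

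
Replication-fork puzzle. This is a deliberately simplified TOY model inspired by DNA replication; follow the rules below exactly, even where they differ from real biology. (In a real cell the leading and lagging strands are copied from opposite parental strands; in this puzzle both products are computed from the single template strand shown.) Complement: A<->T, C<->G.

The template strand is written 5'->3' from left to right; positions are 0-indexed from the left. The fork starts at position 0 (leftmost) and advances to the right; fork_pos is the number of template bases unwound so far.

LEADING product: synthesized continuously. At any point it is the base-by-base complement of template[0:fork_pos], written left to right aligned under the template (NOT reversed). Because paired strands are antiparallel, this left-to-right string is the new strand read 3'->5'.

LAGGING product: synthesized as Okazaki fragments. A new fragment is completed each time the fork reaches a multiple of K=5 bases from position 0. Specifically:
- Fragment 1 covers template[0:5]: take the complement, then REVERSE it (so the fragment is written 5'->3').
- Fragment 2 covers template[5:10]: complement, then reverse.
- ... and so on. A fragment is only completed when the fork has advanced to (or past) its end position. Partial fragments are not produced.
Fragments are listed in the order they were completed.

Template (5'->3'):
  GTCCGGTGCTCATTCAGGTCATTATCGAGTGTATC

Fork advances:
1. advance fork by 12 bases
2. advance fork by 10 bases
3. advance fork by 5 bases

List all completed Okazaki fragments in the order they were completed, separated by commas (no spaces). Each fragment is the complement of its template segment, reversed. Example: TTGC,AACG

Step 1: advance 12 -> fork_pos = 0 + 12 = 12. Reached multiple(s) of 5: 5, 10 -> fragments 1-2 completed (2 total).
Step 2: advance 10 -> fork_pos = 12 + 10 = 22. Reached multiple(s) of 5: 15, 20 -> fragments 3-4 completed (4 total).
Step 3: advance 5 -> fork_pos = 22 + 5 = 27. Reached multiple(s) of 5: 25 -> fragment 5 completed (5 total).
Final fork_pos = 27, so 5 fragment(s) are complete. Build each: template segment -> complement -> reverse.
Fragment 1: template[0:5] = GTCCG -> complement CAGGC -> reversed CGGAC
Fragment 2: template[5:10] = GTGCT -> complement CACGA -> reversed AGCAC
Fragment 3: template[10:15] = CATTC -> complement GTAAG -> reversed GAATG
Fragment 4: template[15:20] = AGGTC -> complement TCCAG -> reversed GACCT
Fragment 5: template[20:25] = ATTAT -> complement TAATA -> reversed ATAAT

Answer: CGGAC,AGCAC,GAATG,GACCT,ATAAT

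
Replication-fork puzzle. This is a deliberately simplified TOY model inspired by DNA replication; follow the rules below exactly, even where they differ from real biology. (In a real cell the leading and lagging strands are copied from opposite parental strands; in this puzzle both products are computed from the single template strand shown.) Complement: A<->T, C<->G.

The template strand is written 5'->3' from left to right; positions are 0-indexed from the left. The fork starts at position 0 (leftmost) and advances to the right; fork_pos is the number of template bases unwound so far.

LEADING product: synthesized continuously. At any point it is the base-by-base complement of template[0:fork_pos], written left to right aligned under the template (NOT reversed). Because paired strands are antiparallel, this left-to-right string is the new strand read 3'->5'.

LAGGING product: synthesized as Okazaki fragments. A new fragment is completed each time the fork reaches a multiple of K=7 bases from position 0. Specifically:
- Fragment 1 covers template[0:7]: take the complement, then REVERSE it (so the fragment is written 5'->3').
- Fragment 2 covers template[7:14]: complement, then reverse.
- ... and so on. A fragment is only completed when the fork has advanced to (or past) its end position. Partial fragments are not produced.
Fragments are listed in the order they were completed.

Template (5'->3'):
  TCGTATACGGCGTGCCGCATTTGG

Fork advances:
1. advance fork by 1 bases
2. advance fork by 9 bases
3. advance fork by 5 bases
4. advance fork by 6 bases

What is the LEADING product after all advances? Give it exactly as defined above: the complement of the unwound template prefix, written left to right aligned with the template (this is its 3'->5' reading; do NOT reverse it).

Step 1: advance 1 -> fork_pos = 0 + 1 = 1.
Step 2: advance 9 -> fork_pos = 1 + 9 = 10.
Step 3: advance 5 -> fork_pos = 10 + 5 = 15.
Step 4: advance 6 -> fork_pos = 15 + 6 = 21.
Unwound prefix: template[0:21] = TCGTATACGGCGTGCCGCATT
Complement it base by base (A<->T, C<->G), keeping left-to-right order:
  [0:5] TCGTA -> AGCAT
  [5:10] TACGG -> ATGCC
  [10:15] CGTGC -> GCACG
  [15:20] CGCAT -> GCGTA
  [20:21] T -> A
Concatenate: AGCATATGCCGCACGGCGTAA (length 21; written aligned with the template, i.e. 3'->5').

Answer: AGCATATGCCGCACGGCGTAA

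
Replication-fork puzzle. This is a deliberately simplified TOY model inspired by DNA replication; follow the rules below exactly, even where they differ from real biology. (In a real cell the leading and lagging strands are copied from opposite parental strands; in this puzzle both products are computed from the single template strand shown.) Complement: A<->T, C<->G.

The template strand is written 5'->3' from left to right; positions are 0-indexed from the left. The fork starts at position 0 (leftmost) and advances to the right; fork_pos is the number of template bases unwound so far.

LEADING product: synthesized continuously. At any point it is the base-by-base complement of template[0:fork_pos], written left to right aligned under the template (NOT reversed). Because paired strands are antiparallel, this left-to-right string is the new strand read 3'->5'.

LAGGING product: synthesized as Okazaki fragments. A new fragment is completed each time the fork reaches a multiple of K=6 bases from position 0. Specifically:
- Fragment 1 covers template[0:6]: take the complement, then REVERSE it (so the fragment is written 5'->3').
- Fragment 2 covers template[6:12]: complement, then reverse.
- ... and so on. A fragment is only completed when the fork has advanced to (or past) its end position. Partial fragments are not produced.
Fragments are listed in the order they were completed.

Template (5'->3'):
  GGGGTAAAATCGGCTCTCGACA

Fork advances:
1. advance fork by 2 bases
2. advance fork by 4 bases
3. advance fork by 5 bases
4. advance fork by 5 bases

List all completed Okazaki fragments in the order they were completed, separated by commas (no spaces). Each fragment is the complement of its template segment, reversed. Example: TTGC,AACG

Step 1: advance 2 -> fork_pos = 0 + 2 = 2. Next multiple of 6 is 6 (not reached); still 0 fragment(s).
Step 2: advance 4 -> fork_pos = 2 + 4 = 6. Reached multiple(s) of 6: 6 -> fragment 1 completed (1 total).
Step 3: advance 5 -> fork_pos = 6 + 5 = 11. Next multiple of 6 is 12 (not reached); still 1 fragment(s).
Step 4: advance 5 -> fork_pos = 11 + 5 = 16. Reached multiple(s) of 6: 12 -> fragment 2 completed (2 total).
Final fork_pos = 16, so 2 fragment(s) are complete. Build each: template segment -> complement -> reverse.
Fragment 1: template[0:6] = GGGGTA -> complement CCCCAT -> reversed TACCCC
Fragment 2: template[6:12] = AAATCG -> complement TTTAGC -> reversed CGATTT

Answer: TACCCC,CGATTT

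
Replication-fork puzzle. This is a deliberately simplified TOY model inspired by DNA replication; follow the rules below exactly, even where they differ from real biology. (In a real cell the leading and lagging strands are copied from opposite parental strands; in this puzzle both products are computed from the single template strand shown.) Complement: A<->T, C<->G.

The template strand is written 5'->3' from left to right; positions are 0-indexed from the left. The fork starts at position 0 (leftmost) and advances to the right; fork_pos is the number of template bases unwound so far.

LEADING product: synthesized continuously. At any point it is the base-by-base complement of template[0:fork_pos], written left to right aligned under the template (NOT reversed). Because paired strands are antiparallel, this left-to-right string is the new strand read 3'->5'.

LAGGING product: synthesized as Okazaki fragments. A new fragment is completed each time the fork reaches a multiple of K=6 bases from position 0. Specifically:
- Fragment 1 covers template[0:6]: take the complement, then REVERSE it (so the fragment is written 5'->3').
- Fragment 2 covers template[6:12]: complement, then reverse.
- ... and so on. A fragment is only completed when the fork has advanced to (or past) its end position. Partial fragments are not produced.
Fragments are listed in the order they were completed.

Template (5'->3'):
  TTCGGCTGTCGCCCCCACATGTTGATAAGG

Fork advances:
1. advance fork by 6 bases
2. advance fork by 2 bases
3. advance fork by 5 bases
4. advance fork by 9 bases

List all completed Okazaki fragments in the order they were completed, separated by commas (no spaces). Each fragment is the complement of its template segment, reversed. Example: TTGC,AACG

Answer: GCCGAA,GCGACA,GTGGGG

Derivation:
Step 1: advance 6 -> fork_pos = 0 + 6 = 6. Reached multiple(s) of 6: 6 -> fragment 1 completed (1 total).
Step 2: advance 2 -> fork_pos = 6 + 2 = 8. Next multiple of 6 is 12 (not reached); still 1 fragment(s).
Step 3: advance 5 -> fork_pos = 8 + 5 = 13. Reached multiple(s) of 6: 12 -> fragment 2 completed (2 total).
Step 4: advance 9 -> fork_pos = 13 + 9 = 22. Reached multiple(s) of 6: 18 -> fragment 3 completed (3 total).
Final fork_pos = 22, so 3 fragment(s) are complete. Build each: template segment -> complement -> reverse.
Fragment 1: template[0:6] = TTCGGC -> complement AAGCCG -> reversed GCCGAA
Fragment 2: template[6:12] = TGTCGC -> complement ACAGCG -> reversed GCGACA
Fragment 3: template[12:18] = CCCCAC -> complement GGGGTG -> reversed GTGGGG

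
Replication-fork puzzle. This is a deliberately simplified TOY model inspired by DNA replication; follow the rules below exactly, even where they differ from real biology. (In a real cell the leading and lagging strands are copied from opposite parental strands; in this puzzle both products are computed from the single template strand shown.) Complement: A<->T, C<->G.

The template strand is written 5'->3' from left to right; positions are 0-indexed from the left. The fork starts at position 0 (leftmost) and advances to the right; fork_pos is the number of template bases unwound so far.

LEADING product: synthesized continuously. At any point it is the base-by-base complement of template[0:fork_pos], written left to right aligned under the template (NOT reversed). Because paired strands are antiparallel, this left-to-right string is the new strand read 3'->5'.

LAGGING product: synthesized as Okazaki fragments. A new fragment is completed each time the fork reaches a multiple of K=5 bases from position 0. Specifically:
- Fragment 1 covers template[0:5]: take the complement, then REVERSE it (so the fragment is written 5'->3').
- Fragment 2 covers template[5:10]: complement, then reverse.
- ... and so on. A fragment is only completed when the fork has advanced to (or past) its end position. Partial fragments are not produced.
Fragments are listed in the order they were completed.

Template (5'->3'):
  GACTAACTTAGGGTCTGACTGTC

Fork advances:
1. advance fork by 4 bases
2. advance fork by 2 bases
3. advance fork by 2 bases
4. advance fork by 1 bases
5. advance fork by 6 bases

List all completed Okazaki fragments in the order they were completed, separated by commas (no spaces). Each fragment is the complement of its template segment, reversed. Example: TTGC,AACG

Step 1: advance 4 -> fork_pos = 0 + 4 = 4. Next multiple of 5 is 5 (not reached); still 0 fragment(s).
Step 2: advance 2 -> fork_pos = 4 + 2 = 6. Reached multiple(s) of 5: 5 -> fragment 1 completed (1 total).
Step 3: advance 2 -> fork_pos = 6 + 2 = 8. Next multiple of 5 is 10 (not reached); still 1 fragment(s).
Step 4: advance 1 -> fork_pos = 8 + 1 = 9. Next multiple of 5 is 10 (not reached); still 1 fragment(s).
Step 5: advance 6 -> fork_pos = 9 + 6 = 15. Reached multiple(s) of 5: 10, 15 -> fragments 2-3 completed (3 total).
Final fork_pos = 15, so 3 fragment(s) are complete. Build each: template segment -> complement -> reverse.
Fragment 1: template[0:5] = GACTA -> complement CTGAT -> reversed TAGTC
Fragment 2: template[5:10] = ACTTA -> complement TGAAT -> reversed TAAGT
Fragment 3: template[10:15] = GGGTC -> complement CCCAG -> reversed GACCC

Answer: TAGTC,TAAGT,GACCC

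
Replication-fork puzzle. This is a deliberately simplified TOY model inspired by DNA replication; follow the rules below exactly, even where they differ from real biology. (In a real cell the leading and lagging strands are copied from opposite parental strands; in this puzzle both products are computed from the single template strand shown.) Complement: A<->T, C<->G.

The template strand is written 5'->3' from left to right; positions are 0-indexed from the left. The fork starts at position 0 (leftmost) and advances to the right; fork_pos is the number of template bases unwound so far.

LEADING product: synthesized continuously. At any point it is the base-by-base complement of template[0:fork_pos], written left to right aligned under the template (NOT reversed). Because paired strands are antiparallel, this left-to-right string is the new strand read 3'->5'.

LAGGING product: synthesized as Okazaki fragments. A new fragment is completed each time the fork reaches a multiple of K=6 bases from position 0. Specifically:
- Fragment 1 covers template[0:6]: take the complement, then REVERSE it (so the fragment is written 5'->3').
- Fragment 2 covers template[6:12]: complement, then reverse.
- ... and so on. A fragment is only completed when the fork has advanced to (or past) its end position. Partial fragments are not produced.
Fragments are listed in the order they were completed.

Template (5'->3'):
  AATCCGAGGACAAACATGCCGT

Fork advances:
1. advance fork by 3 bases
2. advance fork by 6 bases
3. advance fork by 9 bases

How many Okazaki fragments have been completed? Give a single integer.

Answer: 3

Derivation:
Step 1: advance 3 -> fork_pos = 0 + 3 = 3. Next multiple of 6 is 6 (not reached); still 0 fragment(s).
Step 2: advance 6 -> fork_pos = 3 + 6 = 9. Reached multiple(s) of 6: 6 -> fragment 1 completed (1 total).
Step 3: advance 9 -> fork_pos = 9 + 9 = 18. Reached multiple(s) of 6: 12, 18 -> fragments 2-3 completed (3 total).
Check: final fork_pos = 18; the multiples of 6 that are <= 18 are 6..18 -> 18 // 6 = 3 completed fragment(s).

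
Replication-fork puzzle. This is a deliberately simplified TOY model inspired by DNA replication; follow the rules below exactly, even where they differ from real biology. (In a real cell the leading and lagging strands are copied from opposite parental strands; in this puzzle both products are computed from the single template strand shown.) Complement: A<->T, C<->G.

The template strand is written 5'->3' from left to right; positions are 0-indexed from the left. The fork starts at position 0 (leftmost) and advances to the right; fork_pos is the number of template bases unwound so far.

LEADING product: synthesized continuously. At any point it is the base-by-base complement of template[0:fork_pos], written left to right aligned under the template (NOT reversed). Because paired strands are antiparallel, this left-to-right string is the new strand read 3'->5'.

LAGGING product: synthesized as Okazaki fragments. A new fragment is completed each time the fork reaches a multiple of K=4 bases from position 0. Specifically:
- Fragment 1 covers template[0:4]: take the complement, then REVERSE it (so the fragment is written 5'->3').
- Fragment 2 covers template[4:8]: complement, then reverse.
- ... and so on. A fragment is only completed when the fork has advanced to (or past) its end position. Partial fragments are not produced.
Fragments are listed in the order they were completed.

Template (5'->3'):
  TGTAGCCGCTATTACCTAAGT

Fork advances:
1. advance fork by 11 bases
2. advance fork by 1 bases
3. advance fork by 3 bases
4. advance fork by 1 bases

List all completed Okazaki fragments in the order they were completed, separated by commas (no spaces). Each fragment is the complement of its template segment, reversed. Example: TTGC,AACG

Answer: TACA,CGGC,ATAG,GGTA

Derivation:
Step 1: advance 11 -> fork_pos = 0 + 11 = 11. Reached multiple(s) of 4: 4, 8 -> fragments 1-2 completed (2 total).
Step 2: advance 1 -> fork_pos = 11 + 1 = 12. Reached multiple(s) of 4: 12 -> fragment 3 completed (3 total).
Step 3: advance 3 -> fork_pos = 12 + 3 = 15. Next multiple of 4 is 16 (not reached); still 3 fragment(s).
Step 4: advance 1 -> fork_pos = 15 + 1 = 16. Reached multiple(s) of 4: 16 -> fragment 4 completed (4 total).
Final fork_pos = 16, so 4 fragment(s) are complete. Build each: template segment -> complement -> reverse.
Fragment 1: template[0:4] = TGTA -> complement ACAT -> reversed TACA
Fragment 2: template[4:8] = GCCG -> complement CGGC -> reversed CGGC
Fragment 3: template[8:12] = CTAT -> complement GATA -> reversed ATAG
Fragment 4: template[12:16] = TACC -> complement ATGG -> reversed GGTA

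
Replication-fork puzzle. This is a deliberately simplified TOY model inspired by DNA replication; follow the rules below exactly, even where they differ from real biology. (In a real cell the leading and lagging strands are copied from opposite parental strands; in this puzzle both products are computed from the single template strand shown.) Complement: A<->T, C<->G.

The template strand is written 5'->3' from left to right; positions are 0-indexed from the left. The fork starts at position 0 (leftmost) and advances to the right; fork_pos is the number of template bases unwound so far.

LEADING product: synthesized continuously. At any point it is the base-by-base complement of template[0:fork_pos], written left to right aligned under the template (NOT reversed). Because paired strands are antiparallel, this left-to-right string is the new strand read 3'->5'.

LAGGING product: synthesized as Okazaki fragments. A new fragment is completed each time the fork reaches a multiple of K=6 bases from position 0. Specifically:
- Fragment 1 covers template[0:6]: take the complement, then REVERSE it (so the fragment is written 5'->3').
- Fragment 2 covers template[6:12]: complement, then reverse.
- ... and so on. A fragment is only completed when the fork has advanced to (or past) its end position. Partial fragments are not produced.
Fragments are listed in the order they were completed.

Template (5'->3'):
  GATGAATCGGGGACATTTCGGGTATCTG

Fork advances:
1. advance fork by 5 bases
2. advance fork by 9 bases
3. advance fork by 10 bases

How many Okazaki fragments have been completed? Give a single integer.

Answer: 4

Derivation:
Step 1: advance 5 -> fork_pos = 0 + 5 = 5. Next multiple of 6 is 6 (not reached); still 0 fragment(s).
Step 2: advance 9 -> fork_pos = 5 + 9 = 14. Reached multiple(s) of 6: 6, 12 -> fragments 1-2 completed (2 total).
Step 3: advance 10 -> fork_pos = 14 + 10 = 24. Reached multiple(s) of 6: 18, 24 -> fragments 3-4 completed (4 total).
Check: final fork_pos = 24; the multiples of 6 that are <= 24 are 6..24 -> 24 // 6 = 4 completed fragment(s).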